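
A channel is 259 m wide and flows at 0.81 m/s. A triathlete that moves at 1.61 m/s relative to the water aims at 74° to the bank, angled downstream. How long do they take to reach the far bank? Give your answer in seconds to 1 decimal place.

The component of the triathlete's velocity perpendicular to the bank is 1.61 × sin 74° = 1.548 m/s.
Only the cross-stream component determines the crossing time; the current contributes nothing perpendicular to the bank.
Time = 259 / 1.548 = 167.353 s.

167.4 s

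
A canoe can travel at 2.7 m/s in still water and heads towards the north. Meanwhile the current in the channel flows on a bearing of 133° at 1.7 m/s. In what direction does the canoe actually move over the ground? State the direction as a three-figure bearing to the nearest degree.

Taking east as x and north as y: velocity relative to the water = (0.000, 2.700) m/s; the water relative to ground = (1.243, -1.159) m/s.
Velocity relative to ground = (0.000, 2.700) + (1.243, -1.159) = (1.243, 1.541) m/s.
Bearing = atan2(1.24, 1.54) = 38.90° clockwise from north.

039°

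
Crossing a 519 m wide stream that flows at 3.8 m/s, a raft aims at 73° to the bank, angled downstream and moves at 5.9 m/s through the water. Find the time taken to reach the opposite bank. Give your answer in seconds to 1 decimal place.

92.0 s

The component of the raft's velocity perpendicular to the bank is 5.9 × sin 73° = 5.642 m/s.
Only the cross-stream component determines the crossing time; the current contributes nothing perpendicular to the bank.
Time = 519 / 5.642 = 91.985 s.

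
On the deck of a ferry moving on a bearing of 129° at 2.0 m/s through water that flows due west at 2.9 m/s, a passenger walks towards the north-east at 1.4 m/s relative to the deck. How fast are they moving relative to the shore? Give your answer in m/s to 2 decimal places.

0.45 m/s

In east/north components (m/s): passenger relative to ferry = (0.990, 0.990); ferry relative to water = (1.554, -1.259); water relative to ground = (-2.900, 0.000).
Sum = (-0.356, -0.269) m/s.
Speed = |(-0.356, -0.269)| = 0.446 m/s.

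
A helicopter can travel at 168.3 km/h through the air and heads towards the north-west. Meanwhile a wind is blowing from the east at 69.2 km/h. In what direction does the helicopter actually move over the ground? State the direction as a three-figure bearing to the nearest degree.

302°

Taking east as x and north as y: velocity relative to the air = (-119.006, 119.006) km/h; the air relative to ground = (-69.200, 0.000) km/h.
Velocity relative to ground = (-119.006, 119.006) + (-69.200, 0.000) = (-188.206, 119.006) km/h.
Bearing = atan2(-188.21, 119.01) = 302.31° clockwise from north.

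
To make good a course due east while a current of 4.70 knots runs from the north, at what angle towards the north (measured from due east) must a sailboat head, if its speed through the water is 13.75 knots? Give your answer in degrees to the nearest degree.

20°

The current pushes perpendicular to the desired track; the heading must have a component into the current equal to 4.70 knots: 13.75 sin θ = 4.70.
sin θ = 0.3418, so θ = 19.988°.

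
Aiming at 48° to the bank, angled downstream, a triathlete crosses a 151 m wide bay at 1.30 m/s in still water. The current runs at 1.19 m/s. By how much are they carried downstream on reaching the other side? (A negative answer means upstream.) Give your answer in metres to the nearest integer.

322 m

Perpendicular speed = 0.966 m/s; crossing time = 151 / 0.966 = 156.300 s.
Net downstream speed = 2.060 m/s.
Drift = 2.060 × 156.300 = 321.959 m (downstream).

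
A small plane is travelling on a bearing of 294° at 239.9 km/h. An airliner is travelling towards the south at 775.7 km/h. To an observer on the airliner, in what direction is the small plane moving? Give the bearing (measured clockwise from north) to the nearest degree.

346°

Taking east as x and north as y: small plane velocity = (-219.160, 97.576) km/h; airliner velocity = (0.000, -775.700) km/h.
Velocity of small plane relative to airliner = (-219.160, 97.576) − (0.000, -775.700) = (-219.160, 873.276) km/h.
Bearing = atan2(-219.16, 873.28) = 345.91° clockwise from north.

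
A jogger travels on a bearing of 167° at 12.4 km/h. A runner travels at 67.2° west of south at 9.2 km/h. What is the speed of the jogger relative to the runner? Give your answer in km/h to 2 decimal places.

14.13 km/h

Taking east as x and north as y: jogger velocity = (2.789, -12.082) km/h; runner velocity = (-8.481, -3.565) km/h.
Velocity of jogger relative to runner = (2.789, -12.082) − (-8.481, -3.565) = (11.271, -8.517) km/h.
Magnitude = |(11.271, -8.517)| = 14.127 km/h.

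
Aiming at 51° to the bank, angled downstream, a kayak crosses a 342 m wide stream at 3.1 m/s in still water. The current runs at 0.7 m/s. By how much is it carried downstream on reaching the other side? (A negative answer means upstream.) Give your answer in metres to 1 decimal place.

376.3 m

Perpendicular speed = 2.409 m/s; crossing time = 342 / 2.409 = 141.959 s.
Net downstream speed = 2.651 m/s.
Drift = 2.651 × 141.959 = 376.317 m (downstream).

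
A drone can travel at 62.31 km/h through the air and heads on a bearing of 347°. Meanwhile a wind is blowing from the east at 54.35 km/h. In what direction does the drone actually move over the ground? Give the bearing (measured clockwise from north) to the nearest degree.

Taking east as x and north as y: velocity relative to the air = (-14.017, 60.713) km/h; the air relative to ground = (-54.350, 0.000) km/h.
Velocity relative to ground = (-14.017, 60.713) + (-54.350, 0.000) = (-68.367, 60.713) km/h.
Bearing = atan2(-68.37, 60.71) = 311.61° clockwise from north.

312°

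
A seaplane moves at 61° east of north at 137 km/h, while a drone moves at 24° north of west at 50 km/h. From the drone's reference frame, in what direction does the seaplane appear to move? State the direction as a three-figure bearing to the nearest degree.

Taking east as x and north as y: seaplane velocity = (119.823, 66.419) km/h; drone velocity = (-45.677, 20.337) km/h.
Velocity of seaplane relative to drone = (119.823, 66.419) − (-45.677, 20.337) = (165.500, 46.082) km/h.
Bearing = atan2(165.50, 46.08) = 74.44° clockwise from north.

074°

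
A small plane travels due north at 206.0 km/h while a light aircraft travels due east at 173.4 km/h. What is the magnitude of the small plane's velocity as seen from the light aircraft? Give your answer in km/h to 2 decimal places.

269.26 km/h

Taking east as x and north as y: small plane velocity = (0.000, 206.000) km/h; light aircraft velocity = (173.400, 0.000) km/h.
Velocity of small plane relative to light aircraft = (0.000, 206.000) − (173.400, 0.000) = (-173.400, 206.000) km/h.
Magnitude = |(-173.400, 206.000)| = 269.265 km/h.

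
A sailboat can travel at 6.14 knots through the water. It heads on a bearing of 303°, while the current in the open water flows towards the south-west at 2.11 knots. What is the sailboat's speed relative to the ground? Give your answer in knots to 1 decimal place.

Taking east as x and north as y: velocity relative to the water = (-5.149, 3.344) knots; the water relative to ground = (-1.492, -1.492) knots.
Velocity relative to ground = (-5.149, 3.344) + (-1.492, -1.492) = (-6.641, 1.852) knots.
Speed = |(-6.641, 1.852)| = 6.895 knots.

6.9 knots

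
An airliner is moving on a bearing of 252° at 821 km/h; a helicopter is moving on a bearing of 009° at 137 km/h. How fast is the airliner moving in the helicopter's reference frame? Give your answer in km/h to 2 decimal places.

Taking east as x and north as y: airliner velocity = (-780.817, -253.703) km/h; helicopter velocity = (21.432, 135.313) km/h.
Velocity of airliner relative to helicopter = (-780.817, -253.703) − (21.432, 135.313) = (-802.249, -389.016) km/h.
Magnitude = |(-802.249, -389.016)| = 891.592 km/h.

891.59 km/h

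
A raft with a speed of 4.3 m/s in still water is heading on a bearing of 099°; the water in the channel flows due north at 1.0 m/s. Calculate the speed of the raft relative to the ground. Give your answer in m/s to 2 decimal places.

4.26 m/s

Taking east as x and north as y: velocity relative to the water = (4.247, -0.673) m/s; the water relative to ground = (0.000, 1.000) m/s.
Velocity relative to ground = (4.247, -0.673) + (0.000, 1.000) = (4.247, 0.327) m/s.
Speed = |(4.247, 0.327)| = 4.260 m/s.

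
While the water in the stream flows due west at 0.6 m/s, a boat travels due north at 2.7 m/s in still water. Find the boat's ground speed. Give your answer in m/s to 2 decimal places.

2.77 m/s

Taking east as x and north as y: velocity relative to the water = (0.000, 2.700) m/s; the water relative to ground = (-0.600, 0.000) m/s.
Velocity relative to ground = (0.000, 2.700) + (-0.600, 0.000) = (-0.600, 2.700) m/s.
Speed = |(-0.600, 2.700)| = 2.766 m/s.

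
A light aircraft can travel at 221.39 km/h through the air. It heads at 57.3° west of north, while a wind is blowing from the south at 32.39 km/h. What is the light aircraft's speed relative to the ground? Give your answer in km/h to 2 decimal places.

Taking east as x and north as y: velocity relative to the air = (-186.302, 119.604) km/h; the air relative to ground = (0.000, 32.390) km/h.
Velocity relative to ground = (-186.302, 119.604) + (0.000, 32.390) = (-186.302, 151.994) km/h.
Speed = |(-186.302, 151.994)| = 240.438 km/h.

240.44 km/h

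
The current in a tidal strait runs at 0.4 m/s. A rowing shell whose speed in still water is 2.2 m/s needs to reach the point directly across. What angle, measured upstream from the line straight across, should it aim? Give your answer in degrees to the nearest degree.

10°

To cancel the current, the upstream component of the rowing shell's velocity must equal the flow: 2.2 sin θ = 0.4.
sin θ = 0.4 / 2.2 = 0.1818.
θ = arcsin(0.1818) = 10.476°.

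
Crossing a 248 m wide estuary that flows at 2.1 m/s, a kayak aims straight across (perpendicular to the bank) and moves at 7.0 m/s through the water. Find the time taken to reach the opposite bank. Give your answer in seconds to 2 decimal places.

35.43 s

The component of the kayak's velocity perpendicular to the bank is 7.0 m/s.
The current is parallel to the bank, so it does not affect the crossing time.
Time = 248 / 7.000 = 35.429 s.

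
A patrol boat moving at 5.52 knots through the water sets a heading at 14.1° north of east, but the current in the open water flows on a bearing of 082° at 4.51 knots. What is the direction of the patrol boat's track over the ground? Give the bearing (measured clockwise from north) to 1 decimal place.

078.6°

Taking east as x and north as y: velocity relative to the water = (5.354, 1.345) knots; the water relative to ground = (4.466, 0.628) knots.
Velocity relative to ground = (5.354, 1.345) + (4.466, 0.628) = (9.820, 1.972) knots.
Bearing = atan2(9.82, 1.97) = 78.64° clockwise from north.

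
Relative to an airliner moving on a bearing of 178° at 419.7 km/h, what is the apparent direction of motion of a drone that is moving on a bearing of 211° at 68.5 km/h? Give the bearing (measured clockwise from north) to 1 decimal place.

352.1°

Taking east as x and north as y: drone velocity = (-35.280, -58.716) km/h; airliner velocity = (14.647, -419.444) km/h.
Velocity of drone relative to airliner = (-35.280, -58.716) − (14.647, -419.444) = (-49.927, 360.728) km/h.
Bearing = atan2(-49.93, 360.73) = 352.12° clockwise from north.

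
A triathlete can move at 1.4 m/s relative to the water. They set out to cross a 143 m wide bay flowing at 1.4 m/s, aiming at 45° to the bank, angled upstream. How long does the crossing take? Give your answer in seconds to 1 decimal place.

144.5 s

The component of the triathlete's velocity perpendicular to the bank is 1.4 × sin 45° = 0.990 m/s.
Only the cross-stream component determines the crossing time; the current contributes nothing perpendicular to the bank.
Time = 143 / 0.990 = 144.452 s.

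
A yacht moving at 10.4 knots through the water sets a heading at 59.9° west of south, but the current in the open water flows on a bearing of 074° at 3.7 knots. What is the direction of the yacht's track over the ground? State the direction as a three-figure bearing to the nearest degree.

Taking east as x and north as y: velocity relative to the water = (-8.998, -5.216) knots; the water relative to ground = (3.557, 1.020) knots.
Velocity relative to ground = (-8.998, -5.216) + (3.557, 1.020) = (-5.441, -4.196) knots.
Bearing = atan2(-5.44, -4.20) = 232.36° clockwise from north.

232°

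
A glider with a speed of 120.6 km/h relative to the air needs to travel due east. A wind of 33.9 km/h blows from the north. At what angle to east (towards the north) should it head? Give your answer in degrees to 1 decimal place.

16.3°

The wind pushes perpendicular to the desired track; the heading must have a component into the wind equal to 33.9 km/h: 120.6 sin θ = 33.9.
sin θ = 0.2811, so θ = 16.326°.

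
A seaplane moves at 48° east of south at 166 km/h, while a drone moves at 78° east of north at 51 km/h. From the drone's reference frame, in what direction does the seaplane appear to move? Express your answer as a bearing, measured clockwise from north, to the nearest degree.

149°

Taking east as x and north as y: seaplane velocity = (123.362, -111.076) km/h; drone velocity = (49.886, 10.603) km/h.
Velocity of seaplane relative to drone = (123.362, -111.076) − (49.886, 10.603) = (73.477, -121.679) km/h.
Bearing = atan2(73.48, -121.68) = 148.87° clockwise from north.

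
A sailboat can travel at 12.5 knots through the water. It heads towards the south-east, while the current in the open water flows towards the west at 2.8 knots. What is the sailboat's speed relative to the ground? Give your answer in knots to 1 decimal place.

10.7 knots

Taking east as x and north as y: velocity relative to the water = (8.839, -8.839) knots; the water relative to ground = (-2.800, 0.000) knots.
Velocity relative to ground = (8.839, -8.839) + (-2.800, 0.000) = (6.039, -8.839) knots.
Speed = |(6.039, -8.839)| = 10.705 knots.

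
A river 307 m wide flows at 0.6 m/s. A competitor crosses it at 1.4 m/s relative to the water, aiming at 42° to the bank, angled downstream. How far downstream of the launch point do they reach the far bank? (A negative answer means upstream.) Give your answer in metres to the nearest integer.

Perpendicular speed = 0.937 m/s; crossing time = 307 / 0.937 = 327.717 s.
Net downstream speed = 1.640 m/s.
Drift = 1.640 × 327.717 = 537.588 m (downstream).

538 m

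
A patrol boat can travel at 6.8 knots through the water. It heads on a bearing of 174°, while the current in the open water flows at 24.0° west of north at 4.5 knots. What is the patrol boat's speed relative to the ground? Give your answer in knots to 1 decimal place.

2.9 knots

Taking east as x and north as y: velocity relative to the water = (0.711, -6.763) knots; the water relative to ground = (-1.830, 4.111) knots.
Velocity relative to ground = (0.711, -6.763) + (-1.830, 4.111) = (-1.120, -2.652) knots.
Speed = |(-1.120, -2.652)| = 2.878 knots.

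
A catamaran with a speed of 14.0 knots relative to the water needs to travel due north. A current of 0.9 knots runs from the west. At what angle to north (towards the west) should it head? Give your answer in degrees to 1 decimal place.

3.7°

The current pushes perpendicular to the desired track; the heading must have a component into the current equal to 0.9 knots: 14.0 sin θ = 0.9.
sin θ = 0.0643, so θ = 3.686°.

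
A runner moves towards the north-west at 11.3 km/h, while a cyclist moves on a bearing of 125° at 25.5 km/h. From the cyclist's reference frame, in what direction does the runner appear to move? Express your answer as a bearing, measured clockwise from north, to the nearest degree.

308°

Taking east as x and north as y: runner velocity = (-7.990, 7.990) km/h; cyclist velocity = (20.888, -14.626) km/h.
Velocity of runner relative to cyclist = (-7.990, 7.990) − (20.888, -14.626) = (-28.879, 22.617) km/h.
Bearing = atan2(-28.88, 22.62) = 308.07° clockwise from north.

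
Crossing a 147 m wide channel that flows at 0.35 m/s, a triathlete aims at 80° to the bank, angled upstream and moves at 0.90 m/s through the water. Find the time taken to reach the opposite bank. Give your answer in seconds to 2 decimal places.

165.85 s

The component of the triathlete's velocity perpendicular to the bank is 0.90 × sin 80° = 0.886 m/s.
Only the cross-stream component determines the crossing time; the current contributes nothing perpendicular to the bank.
Time = 147 / 0.886 = 165.853 s.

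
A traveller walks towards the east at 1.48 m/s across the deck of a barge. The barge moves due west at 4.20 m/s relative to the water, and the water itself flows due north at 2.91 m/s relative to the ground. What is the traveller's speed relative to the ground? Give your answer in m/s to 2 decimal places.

In east/north components (m/s): traveller relative to barge = (1.480, 0.000); barge relative to water = (-4.200, 0.000); water relative to ground = (0.000, 2.910).
Sum = (-2.720, 2.910) m/s.
Speed = |(-2.720, 2.910)| = 3.983 m/s.

3.98 m/s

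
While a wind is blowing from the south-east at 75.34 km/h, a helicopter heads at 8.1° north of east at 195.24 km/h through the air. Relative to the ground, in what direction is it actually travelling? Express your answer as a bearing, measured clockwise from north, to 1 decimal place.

060.0°

Taking east as x and north as y: velocity relative to the air = (193.292, 27.510) km/h; the air relative to ground = (-53.273, 53.273) km/h.
Velocity relative to ground = (193.292, 27.510) + (-53.273, 53.273) = (140.019, 80.783) km/h.
Bearing = atan2(140.02, 80.78) = 60.02° clockwise from north.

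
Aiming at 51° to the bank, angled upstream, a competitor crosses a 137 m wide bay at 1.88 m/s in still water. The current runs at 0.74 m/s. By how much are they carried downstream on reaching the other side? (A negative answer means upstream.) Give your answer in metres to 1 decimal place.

-41.6 m

Perpendicular speed = 1.461 m/s; crossing time = 137 / 1.461 = 93.769 s.
Net downstream speed = -0.443 m/s.
Drift = -0.443 × 93.769 = -41.551 m (upstream).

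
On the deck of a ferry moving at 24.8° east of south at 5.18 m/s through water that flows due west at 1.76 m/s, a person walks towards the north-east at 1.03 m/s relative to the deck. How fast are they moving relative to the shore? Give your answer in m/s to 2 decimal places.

4.13 m/s

In east/north components (m/s): person relative to ferry = (0.728, 0.728); ferry relative to water = (2.173, -4.702); water relative to ground = (-1.760, 0.000).
Sum = (1.141, -3.974) m/s.
Speed = |(1.141, -3.974)| = 4.135 m/s.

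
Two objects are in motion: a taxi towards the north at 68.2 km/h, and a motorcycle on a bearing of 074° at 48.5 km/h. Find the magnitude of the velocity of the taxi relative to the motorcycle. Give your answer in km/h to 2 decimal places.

71.97 km/h

Taking east as x and north as y: taxi velocity = (0.000, 68.200) km/h; motorcycle velocity = (46.621, 13.368) km/h.
Velocity of taxi relative to motorcycle = (0.000, 68.200) − (46.621, 13.368) = (-46.621, 54.832) km/h.
Magnitude = |(-46.621, 54.832)| = 71.972 km/h.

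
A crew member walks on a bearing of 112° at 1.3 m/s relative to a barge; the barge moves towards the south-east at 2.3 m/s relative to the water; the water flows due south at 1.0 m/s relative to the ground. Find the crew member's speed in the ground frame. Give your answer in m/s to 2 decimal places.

4.21 m/s

In east/north components (m/s): crew member relative to barge = (1.205, -0.487); barge relative to water = (1.626, -1.626); water relative to ground = (0.000, -1.000).
Sum = (2.832, -3.113) m/s.
Speed = |(2.832, -3.113)| = 4.208 m/s.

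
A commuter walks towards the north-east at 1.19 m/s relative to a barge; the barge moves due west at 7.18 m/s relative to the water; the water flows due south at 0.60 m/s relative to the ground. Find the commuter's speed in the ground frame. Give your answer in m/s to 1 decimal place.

In east/north components (m/s): commuter relative to barge = (0.841, 0.841); barge relative to water = (-7.180, 0.000); water relative to ground = (0.000, -0.600).
Sum = (-6.339, 0.241) m/s.
Speed = |(-6.339, 0.241)| = 6.343 m/s.

6.3 m/s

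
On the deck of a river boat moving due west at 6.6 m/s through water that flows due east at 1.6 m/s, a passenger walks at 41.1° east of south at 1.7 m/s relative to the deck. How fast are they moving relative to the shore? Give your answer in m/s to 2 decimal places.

In east/north components (m/s): passenger relative to river boat = (1.118, -1.281); river boat relative to water = (-6.600, 0.000); water relative to ground = (1.600, 0.000).
Sum = (-3.882, -1.281) m/s.
Speed = |(-3.882, -1.281)| = 4.088 m/s.

4.09 m/s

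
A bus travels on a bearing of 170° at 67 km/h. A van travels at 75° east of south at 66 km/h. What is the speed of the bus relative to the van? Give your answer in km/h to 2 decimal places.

71.47 km/h

Taking east as x and north as y: bus velocity = (11.634, -65.982) km/h; van velocity = (63.751, -17.082) km/h.
Velocity of bus relative to van = (11.634, -65.982) − (63.751, -17.082) = (-52.117, -48.900) km/h.
Magnitude = |(-52.117, -48.900)| = 71.466 km/h.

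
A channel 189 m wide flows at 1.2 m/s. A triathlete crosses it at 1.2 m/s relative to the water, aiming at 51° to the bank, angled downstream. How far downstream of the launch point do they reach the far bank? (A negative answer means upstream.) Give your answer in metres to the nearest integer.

Perpendicular speed = 0.933 m/s; crossing time = 189 / 0.933 = 202.665 s.
Net downstream speed = 1.955 m/s.
Drift = 1.955 × 202.665 = 396.247 m (downstream).

396 m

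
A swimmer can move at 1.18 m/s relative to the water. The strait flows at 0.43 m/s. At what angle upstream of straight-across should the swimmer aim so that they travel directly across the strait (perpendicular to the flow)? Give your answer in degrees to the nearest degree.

To cancel the current, the upstream component of the swimmer's velocity must equal the flow: 1.18 sin θ = 0.43.
sin θ = 0.43 / 1.18 = 0.3644.
θ = arcsin(0.3644) = 21.371°.

21°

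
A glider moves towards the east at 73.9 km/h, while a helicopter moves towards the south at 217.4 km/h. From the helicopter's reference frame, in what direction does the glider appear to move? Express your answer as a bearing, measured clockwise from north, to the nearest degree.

019°

Taking east as x and north as y: glider velocity = (73.900, 0.000) km/h; helicopter velocity = (0.000, -217.400) km/h.
Velocity of glider relative to helicopter = (73.900, 0.000) − (0.000, -217.400) = (73.900, 217.400) km/h.
Bearing = atan2(73.90, 217.40) = 18.77° clockwise from north.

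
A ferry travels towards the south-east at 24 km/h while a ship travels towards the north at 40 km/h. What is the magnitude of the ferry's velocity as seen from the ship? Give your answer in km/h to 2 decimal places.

59.44 km/h

Taking east as x and north as y: ferry velocity = (16.971, -16.971) km/h; ship velocity = (0.000, 40.000) km/h.
Velocity of ferry relative to ship = (16.971, -16.971) − (0.000, 40.000) = (16.971, -56.971) km/h.
Magnitude = |(16.971, -56.971)| = 59.444 km/h.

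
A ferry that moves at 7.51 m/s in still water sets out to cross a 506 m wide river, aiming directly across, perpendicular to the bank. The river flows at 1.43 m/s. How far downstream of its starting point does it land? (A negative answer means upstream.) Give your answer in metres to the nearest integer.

Perpendicular speed = 7.510 m/s; crossing time = 506 / 7.510 = 67.377 s.
Net downstream speed = 1.430 m/s.
Drift = 1.430 × 67.377 = 96.349 m (downstream).

96 m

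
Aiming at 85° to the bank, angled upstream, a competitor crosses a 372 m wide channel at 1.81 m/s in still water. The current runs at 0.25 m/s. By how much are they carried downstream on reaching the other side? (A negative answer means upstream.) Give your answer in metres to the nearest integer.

19 m

Perpendicular speed = 1.803 m/s; crossing time = 372 / 1.803 = 206.310 s.
Net downstream speed = 0.092 m/s.
Drift = 0.092 × 206.310 = 19.032 m (downstream).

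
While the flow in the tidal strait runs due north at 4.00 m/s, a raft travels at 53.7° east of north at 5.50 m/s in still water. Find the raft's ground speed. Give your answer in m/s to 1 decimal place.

8.5 m/s

Taking east as x and north as y: velocity relative to the water = (4.433, 3.256) m/s; the water relative to ground = (0.000, 4.000) m/s.
Velocity relative to ground = (4.433, 3.256) + (0.000, 4.000) = (4.433, 7.256) m/s.
Speed = |(4.433, 7.256)| = 8.503 m/s.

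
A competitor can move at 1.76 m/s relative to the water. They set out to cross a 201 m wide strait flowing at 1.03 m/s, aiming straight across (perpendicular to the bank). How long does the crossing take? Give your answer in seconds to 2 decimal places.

114.20 s

The component of the competitor's velocity perpendicular to the bank is 1.76 m/s.
Only the cross-stream component determines the crossing time; the current contributes nothing perpendicular to the bank.
Time = 201 / 1.760 = 114.205 s.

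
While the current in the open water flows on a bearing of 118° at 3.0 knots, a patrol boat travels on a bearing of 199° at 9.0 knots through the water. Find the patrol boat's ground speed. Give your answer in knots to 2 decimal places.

Taking east as x and north as y: velocity relative to the water = (-2.930, -8.510) knots; the water relative to ground = (2.649, -1.408) knots.
Velocity relative to ground = (-2.930, -8.510) + (2.649, -1.408) = (-0.281, -9.918) knots.
Speed = |(-0.281, -9.918)| = 9.922 knots.

9.92 knots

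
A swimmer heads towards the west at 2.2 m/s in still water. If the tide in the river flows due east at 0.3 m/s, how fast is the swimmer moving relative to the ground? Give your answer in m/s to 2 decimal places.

Taking east as x and north as y: velocity relative to the water = (-2.200, 0.000) m/s; the water relative to ground = (0.300, 0.000) m/s.
Velocity relative to ground = (-2.200, 0.000) + (0.300, 0.000) = (-1.900, 0.000) m/s.
Speed = |(-1.900, 0.000)| = 1.900 m/s.

1.90 m/s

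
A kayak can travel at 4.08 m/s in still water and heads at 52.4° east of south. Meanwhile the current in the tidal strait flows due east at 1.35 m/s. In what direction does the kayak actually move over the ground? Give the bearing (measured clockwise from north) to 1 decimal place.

Taking east as x and north as y: velocity relative to the water = (3.233, -2.489) m/s; the water relative to ground = (1.350, 0.000) m/s.
Velocity relative to ground = (3.233, -2.489) + (1.350, 0.000) = (4.583, -2.489) m/s.
Bearing = atan2(4.58, -2.49) = 118.51° clockwise from north.

118.5°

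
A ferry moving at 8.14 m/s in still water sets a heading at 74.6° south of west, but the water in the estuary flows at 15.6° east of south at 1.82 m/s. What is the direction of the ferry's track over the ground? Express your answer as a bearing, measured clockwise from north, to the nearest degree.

Taking east as x and north as y: velocity relative to the water = (-2.162, -7.848) m/s; the water relative to ground = (0.489, -1.753) m/s.
Velocity relative to ground = (-2.162, -7.848) + (0.489, -1.753) = (-1.672, -9.601) m/s.
Bearing = atan2(-1.67, -9.60) = 189.88° clockwise from north.

190°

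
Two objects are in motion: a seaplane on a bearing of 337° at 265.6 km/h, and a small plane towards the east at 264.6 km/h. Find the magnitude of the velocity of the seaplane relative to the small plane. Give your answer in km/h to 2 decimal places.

442.13 km/h

Taking east as x and north as y: seaplane velocity = (-103.778, 244.486) km/h; small plane velocity = (264.600, 0.000) km/h.
Velocity of seaplane relative to small plane = (-103.778, 244.486) − (264.600, 0.000) = (-368.378, 244.486) km/h.
Magnitude = |(-368.378, 244.486)| = 442.127 km/h.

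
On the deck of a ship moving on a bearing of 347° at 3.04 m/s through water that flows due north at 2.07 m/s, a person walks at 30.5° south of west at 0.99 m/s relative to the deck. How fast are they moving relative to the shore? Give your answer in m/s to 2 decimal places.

In east/north components (m/s): person relative to ship = (-0.853, -0.502); ship relative to water = (-0.684, 2.962); water relative to ground = (0.000, 2.070).
Sum = (-1.537, 4.530) m/s.
Speed = |(-1.537, 4.530)| = 4.783 m/s.

4.78 m/s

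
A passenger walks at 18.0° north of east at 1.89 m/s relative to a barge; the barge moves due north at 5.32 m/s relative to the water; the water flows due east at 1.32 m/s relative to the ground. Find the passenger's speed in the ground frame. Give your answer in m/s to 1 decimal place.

6.7 m/s

In east/north components (m/s): passenger relative to barge = (1.797, 0.584); barge relative to water = (0.000, 5.320); water relative to ground = (1.320, 0.000).
Sum = (3.117, 5.904) m/s.
Speed = |(3.117, 5.904)| = 6.677 m/s.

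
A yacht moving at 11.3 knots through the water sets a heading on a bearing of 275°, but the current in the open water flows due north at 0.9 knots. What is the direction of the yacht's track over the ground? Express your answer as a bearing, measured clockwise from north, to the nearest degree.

Taking east as x and north as y: velocity relative to the water = (-11.257, 0.985) knots; the water relative to ground = (0.000, 0.900) knots.
Velocity relative to ground = (-11.257, 0.985) + (0.000, 0.900) = (-11.257, 1.885) knots.
Bearing = atan2(-11.26, 1.88) = 279.51° clockwise from north.

280°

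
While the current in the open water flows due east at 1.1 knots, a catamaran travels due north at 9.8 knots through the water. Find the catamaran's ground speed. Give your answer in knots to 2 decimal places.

Taking east as x and north as y: velocity relative to the water = (0.000, 9.800) knots; the water relative to ground = (1.100, 0.000) knots.
Velocity relative to ground = (0.000, 9.800) + (1.100, 0.000) = (1.100, 9.800) knots.
Speed = |(1.100, 9.800)| = 9.862 knots.

9.86 knots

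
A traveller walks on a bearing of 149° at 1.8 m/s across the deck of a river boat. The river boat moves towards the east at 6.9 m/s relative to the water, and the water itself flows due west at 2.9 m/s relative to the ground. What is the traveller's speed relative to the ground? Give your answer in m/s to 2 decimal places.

In east/north components (m/s): traveller relative to river boat = (0.927, -1.543); river boat relative to water = (6.900, 0.000); water relative to ground = (-2.900, 0.000).
Sum = (4.927, -1.543) m/s.
Speed = |(4.927, -1.543)| = 5.163 m/s.

5.16 m/s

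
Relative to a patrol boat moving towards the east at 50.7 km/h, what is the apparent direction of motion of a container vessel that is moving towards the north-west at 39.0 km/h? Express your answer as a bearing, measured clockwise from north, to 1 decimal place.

289.4°

Taking east as x and north as y: container vessel velocity = (-27.577, 27.577) km/h; patrol boat velocity = (50.700, 0.000) km/h.
Velocity of container vessel relative to patrol boat = (-27.577, 27.577) − (50.700, 0.000) = (-78.277, 27.577) km/h.
Bearing = atan2(-78.28, 27.58) = 289.41° clockwise from north.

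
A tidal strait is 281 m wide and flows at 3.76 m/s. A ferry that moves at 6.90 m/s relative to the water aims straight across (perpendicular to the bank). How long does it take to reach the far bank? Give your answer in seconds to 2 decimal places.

40.72 s

The component of the ferry's velocity perpendicular to the bank is 6.90 m/s.
Only the cross-stream component determines the crossing time; the current contributes nothing perpendicular to the bank.
Time = 281 / 6.900 = 40.725 s.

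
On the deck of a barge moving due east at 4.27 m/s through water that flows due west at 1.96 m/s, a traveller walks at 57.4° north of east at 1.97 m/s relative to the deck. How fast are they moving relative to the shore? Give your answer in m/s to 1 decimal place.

In east/north components (m/s): traveller relative to barge = (1.061, 1.660); barge relative to water = (4.270, 0.000); water relative to ground = (-1.960, 0.000).
Sum = (3.371, 1.660) m/s.
Speed = |(3.371, 1.660)| = 3.758 m/s.

3.8 m/s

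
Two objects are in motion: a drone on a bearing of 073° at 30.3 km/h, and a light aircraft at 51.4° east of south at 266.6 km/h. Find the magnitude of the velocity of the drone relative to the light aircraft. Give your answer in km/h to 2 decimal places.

Taking east as x and north as y: drone velocity = (28.976, 8.859) km/h; light aircraft velocity = (208.353, -166.326) km/h.
Velocity of drone relative to light aircraft = (28.976, 8.859) − (208.353, -166.326) = (-179.377, 175.185) km/h.
Magnitude = |(-179.377, 175.185)| = 250.731 km/h.

250.73 km/h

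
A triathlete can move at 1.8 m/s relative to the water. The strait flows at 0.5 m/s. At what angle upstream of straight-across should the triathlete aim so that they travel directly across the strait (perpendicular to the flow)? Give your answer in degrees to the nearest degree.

To cancel the current, the upstream component of the triathlete's velocity must equal the flow: 1.8 sin θ = 0.5.
sin θ = 0.5 / 1.8 = 0.2778.
θ = arcsin(0.2778) = 16.128°.

16°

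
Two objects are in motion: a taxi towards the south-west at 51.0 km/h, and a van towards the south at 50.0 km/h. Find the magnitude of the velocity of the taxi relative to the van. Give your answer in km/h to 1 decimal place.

Taking east as x and north as y: taxi velocity = (-36.062, -36.062) km/h; van velocity = (0.000, -50.000) km/h.
Velocity of taxi relative to van = (-36.062, -36.062) − (0.000, -50.000) = (-36.062, 13.938) km/h.
Magnitude = |(-36.062, 13.938)| = 38.662 km/h.

38.7 km/h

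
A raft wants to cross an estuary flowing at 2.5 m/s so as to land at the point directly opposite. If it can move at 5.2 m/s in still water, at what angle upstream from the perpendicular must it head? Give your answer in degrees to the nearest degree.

To cancel the current, the upstream component of the raft's velocity must equal the flow: 5.2 sin θ = 2.5.
sin θ = 2.5 / 5.2 = 0.4808.
θ = arcsin(0.4808) = 28.736°.

29°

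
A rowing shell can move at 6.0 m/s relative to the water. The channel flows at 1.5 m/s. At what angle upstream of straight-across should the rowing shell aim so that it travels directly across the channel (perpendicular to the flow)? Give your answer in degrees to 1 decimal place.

To cancel the current, the upstream component of the rowing shell's velocity must equal the flow: 6.0 sin θ = 1.5.
sin θ = 1.5 / 6.0 = 0.2500.
θ = arcsin(0.2500) = 14.478°.

14.5°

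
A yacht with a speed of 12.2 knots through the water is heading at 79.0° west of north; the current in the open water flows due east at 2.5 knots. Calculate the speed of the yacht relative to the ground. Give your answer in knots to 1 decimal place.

Taking east as x and north as y: velocity relative to the water = (-11.976, 2.328) knots; the water relative to ground = (2.500, 0.000) knots.
Velocity relative to ground = (-11.976, 2.328) + (2.500, 0.000) = (-9.476, 2.328) knots.
Speed = |(-9.476, 2.328)| = 9.758 knots.

9.8 knots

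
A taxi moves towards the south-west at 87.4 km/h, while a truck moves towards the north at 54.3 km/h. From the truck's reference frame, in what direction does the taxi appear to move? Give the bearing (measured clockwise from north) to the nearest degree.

Taking east as x and north as y: taxi velocity = (-61.801, -61.801) km/h; truck velocity = (0.000, 54.300) km/h.
Velocity of taxi relative to truck = (-61.801, -61.801) − (0.000, 54.300) = (-61.801, -116.101) km/h.
Bearing = atan2(-61.80, -116.10) = 208.03° clockwise from north.

208°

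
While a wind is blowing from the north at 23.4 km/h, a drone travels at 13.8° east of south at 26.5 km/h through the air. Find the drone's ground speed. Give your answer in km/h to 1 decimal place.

Taking east as x and north as y: velocity relative to the air = (6.321, -25.735) km/h; the air relative to ground = (0.000, -23.400) km/h.
Velocity relative to ground = (6.321, -25.735) + (0.000, -23.400) = (6.321, -49.135) km/h.
Speed = |(6.321, -49.135)| = 49.540 km/h.

49.5 km/h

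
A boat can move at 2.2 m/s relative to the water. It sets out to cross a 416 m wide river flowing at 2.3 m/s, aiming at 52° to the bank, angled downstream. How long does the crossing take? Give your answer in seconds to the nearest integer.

240 s

The component of the boat's velocity perpendicular to the bank is 2.2 × sin 52° = 1.734 m/s.
The current is parallel to the bank, so it does not affect the crossing time.
Time = 416 / 1.734 = 239.960 s.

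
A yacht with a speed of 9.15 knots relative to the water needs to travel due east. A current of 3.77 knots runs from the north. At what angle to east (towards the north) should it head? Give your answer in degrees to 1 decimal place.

24.3°

The current pushes perpendicular to the desired track; the heading must have a component into the current equal to 3.77 knots: 9.15 sin θ = 3.77.
sin θ = 0.4120, so θ = 24.332°.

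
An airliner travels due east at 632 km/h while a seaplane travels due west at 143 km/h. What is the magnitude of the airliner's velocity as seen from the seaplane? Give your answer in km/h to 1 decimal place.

775.0 km/h

Taking east as x and north as y: airliner velocity = (632.000, 0.000) km/h; seaplane velocity = (-143.000, 0.000) km/h.
Velocity of airliner relative to seaplane = (632.000, 0.000) − (-143.000, 0.000) = (775.000, 0.000) km/h.
Magnitude = |(775.000, 0.000)| = 775.000 km/h.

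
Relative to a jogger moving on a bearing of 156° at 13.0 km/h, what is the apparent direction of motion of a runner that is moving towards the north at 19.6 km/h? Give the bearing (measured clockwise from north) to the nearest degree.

Taking east as x and north as y: runner velocity = (0.000, 19.600) km/h; jogger velocity = (5.288, -11.876) km/h.
Velocity of runner relative to jogger = (0.000, 19.600) − (5.288, -11.876) = (-5.288, 31.476) km/h.
Bearing = atan2(-5.29, 31.48) = 350.46° clockwise from north.

350°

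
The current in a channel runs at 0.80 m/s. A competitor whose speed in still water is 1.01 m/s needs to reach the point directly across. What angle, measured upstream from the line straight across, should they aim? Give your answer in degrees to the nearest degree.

To cancel the current, the upstream component of the competitor's velocity must equal the flow: 1.01 sin θ = 0.80.
sin θ = 0.80 / 1.01 = 0.7921.
θ = arcsin(0.7921) = 52.380°.

52°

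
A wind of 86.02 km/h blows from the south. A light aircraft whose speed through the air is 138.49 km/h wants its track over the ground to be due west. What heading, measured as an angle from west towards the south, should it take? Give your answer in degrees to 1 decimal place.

38.4°

The wind pushes perpendicular to the desired track; the heading must have a component into the wind equal to 86.02 km/h: 138.49 sin θ = 86.02.
sin θ = 0.6211, so θ = 38.399°.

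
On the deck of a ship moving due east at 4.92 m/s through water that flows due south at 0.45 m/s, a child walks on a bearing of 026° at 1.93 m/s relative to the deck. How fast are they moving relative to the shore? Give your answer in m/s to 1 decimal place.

In east/north components (m/s): child relative to ship = (0.846, 1.735); ship relative to water = (4.920, 0.000); water relative to ground = (0.000, -0.450).
Sum = (5.766, 1.285) m/s.
Speed = |(5.766, 1.285)| = 5.907 m/s.

5.9 m/s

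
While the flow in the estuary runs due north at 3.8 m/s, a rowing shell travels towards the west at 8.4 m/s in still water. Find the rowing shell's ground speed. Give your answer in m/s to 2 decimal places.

Taking east as x and north as y: velocity relative to the water = (-8.400, 0.000) m/s; the water relative to ground = (0.000, 3.800) m/s.
Velocity relative to ground = (-8.400, 0.000) + (0.000, 3.800) = (-8.400, 3.800) m/s.
Speed = |(-8.400, 3.800)| = 9.220 m/s.

9.22 m/s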